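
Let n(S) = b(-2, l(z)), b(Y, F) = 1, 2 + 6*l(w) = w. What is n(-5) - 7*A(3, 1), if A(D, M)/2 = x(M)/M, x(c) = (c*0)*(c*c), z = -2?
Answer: 1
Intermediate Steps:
l(w) = -⅓ + w/6
x(c) = 0 (x(c) = 0*c² = 0)
n(S) = 1
A(D, M) = 0 (A(D, M) = 2*(0/M) = 2*0 = 0)
n(-5) - 7*A(3, 1) = 1 - 7*0 = 1 + 0 = 1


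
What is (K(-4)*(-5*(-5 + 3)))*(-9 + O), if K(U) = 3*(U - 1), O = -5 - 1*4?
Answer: 2700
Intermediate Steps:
O = -9 (O = -5 - 4 = -9)
K(U) = -3 + 3*U (K(U) = 3*(-1 + U) = -3 + 3*U)
(K(-4)*(-5*(-5 + 3)))*(-9 + O) = ((-3 + 3*(-4))*(-5*(-5 + 3)))*(-9 - 9) = ((-3 - 12)*(-5*(-2)))*(-18) = -15*10*(-18) = -150*(-18) = 2700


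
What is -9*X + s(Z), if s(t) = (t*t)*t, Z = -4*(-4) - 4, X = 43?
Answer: 1341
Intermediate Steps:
Z = 12 (Z = 16 - 4 = 12)
s(t) = t³ (s(t) = t²*t = t³)
-9*X + s(Z) = -9*43 + 12³ = -387 + 1728 = 1341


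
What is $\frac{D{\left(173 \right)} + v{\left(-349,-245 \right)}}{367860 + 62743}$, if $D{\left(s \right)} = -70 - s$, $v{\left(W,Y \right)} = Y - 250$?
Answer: $- \frac{738}{430603} \approx -0.0017139$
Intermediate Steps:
$v{\left(W,Y \right)} = -250 + Y$ ($v{\left(W,Y \right)} = Y - 250 = -250 + Y$)
$\frac{D{\left(173 \right)} + v{\left(-349,-245 \right)}}{367860 + 62743} = \frac{\left(-70 - 173\right) - 495}{367860 + 62743} = \frac{\left(-70 - 173\right) - 495}{430603} = \left(-243 - 495\right) \frac{1}{430603} = \left(-738\right) \frac{1}{430603} = - \frac{738}{430603}$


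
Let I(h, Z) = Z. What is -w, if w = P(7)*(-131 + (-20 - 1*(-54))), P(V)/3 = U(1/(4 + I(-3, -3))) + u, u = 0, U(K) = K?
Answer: 291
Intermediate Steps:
P(V) = 3 (P(V) = 3*(1/(4 - 3) + 0) = 3*(1/1 + 0) = 3*(1 + 0) = 3*1 = 3)
w = -291 (w = 3*(-131 + (-20 - 1*(-54))) = 3*(-131 + (-20 + 54)) = 3*(-131 + 34) = 3*(-97) = -291)
-w = -1*(-291) = 291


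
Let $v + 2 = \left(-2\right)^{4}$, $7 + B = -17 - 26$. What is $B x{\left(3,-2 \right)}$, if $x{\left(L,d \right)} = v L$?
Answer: $-2100$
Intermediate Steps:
$B = -50$ ($B = -7 - 43 = -50$)
$v = 14$ ($v = -2 + \left(-2\right)^{4} = -2 + 16 = 14$)
$x{\left(L,d \right)} = 14 L$
$B x{\left(3,-2 \right)} = - 50 \cdot 14 \cdot 3 = \left(-50\right) 42 = -2100$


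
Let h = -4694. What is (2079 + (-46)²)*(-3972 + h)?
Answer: -36353870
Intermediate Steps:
(2079 + (-46)²)*(-3972 + h) = (2079 + (-46)²)*(-3972 - 4694) = (2079 + 2116)*(-8666) = 4195*(-8666) = -36353870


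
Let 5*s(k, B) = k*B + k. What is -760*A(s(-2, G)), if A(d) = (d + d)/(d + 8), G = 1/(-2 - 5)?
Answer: 4560/67 ≈ 68.060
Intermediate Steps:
G = -1/7 (G = 1/(-7) = -1/7 ≈ -0.14286)
s(k, B) = k/5 + B*k/5 (s(k, B) = (k*B + k)/5 = (B*k + k)/5 = (k + B*k)/5 = k/5 + B*k/5)
A(d) = 2*d/(8 + d) (A(d) = (2*d)/(8 + d) = 2*d/(8 + d))
-760*A(s(-2, G)) = -1520*(1/5)*(-2)*(1 - 1/7)/(8 + (1/5)*(-2)*(1 - 1/7)) = -1520*(1/5)*(-2)*(6/7)/(8 + (1/5)*(-2)*(6/7)) = -1520*(-12)/(35*(8 - 12/35)) = -1520*(-12)/(35*268/35) = -1520*(-12)*35/(35*268) = -760*(-6/67) = 4560/67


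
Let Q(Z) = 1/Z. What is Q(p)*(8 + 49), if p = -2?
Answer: -57/2 ≈ -28.500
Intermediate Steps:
Q(p)*(8 + 49) = (8 + 49)/(-2) = -½*57 = -57/2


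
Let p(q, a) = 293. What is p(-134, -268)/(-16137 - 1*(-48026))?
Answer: 293/31889 ≈ 0.0091881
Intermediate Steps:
p(-134, -268)/(-16137 - 1*(-48026)) = 293/(-16137 - 1*(-48026)) = 293/(-16137 + 48026) = 293/31889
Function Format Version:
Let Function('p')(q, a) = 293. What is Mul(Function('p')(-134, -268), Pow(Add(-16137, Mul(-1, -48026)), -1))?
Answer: Rational(293, 31889) ≈ 0.0091881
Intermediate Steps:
Mul(Function('p')(-134, -268), Pow(Add(-16137, Mul(-1, -48026)), -1)) = Mul(293, Pow(Add(-16137, Mul(-1, -48026)), -1)) = Mul(293, Pow(Add(-16137, 48026), -1)) = Mul(293, Pow(31889, -1)) = Mul(293, Rational(1, 31889)) = Rational(293, 31889)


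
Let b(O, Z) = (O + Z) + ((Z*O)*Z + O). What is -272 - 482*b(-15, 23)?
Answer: 3827772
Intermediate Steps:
b(O, Z) = Z + 2*O + O*Z² (b(O, Z) = (O + Z) + ((O*Z)*Z + O) = (O + Z) + (O*Z² + O) = (O + Z) + (O + O*Z²) = Z + 2*O + O*Z²)
-272 - 482*b(-15, 23) = -272 - 482*(23 + 2*(-15) - 15*23²) = -272 - 482*(23 - 30 - 15*529) = -272 - 482*(23 - 30 - 7935) = -272 - 482*(-7942) = -272 + 3828044 = 3827772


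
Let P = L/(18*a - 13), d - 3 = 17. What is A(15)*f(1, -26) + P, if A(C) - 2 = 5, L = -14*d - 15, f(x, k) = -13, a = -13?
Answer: -22182/247 ≈ -89.806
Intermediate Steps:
d = 20 (d = 3 + 17 = 20)
L = -295 (L = -14*20 - 15 = -280 - 15 = -295)
A(C) = 7 (A(C) = 2 + 5 = 7)
P = 295/247 (P = -295/(18*(-13) - 13) = -295/(-234 - 13) = -295/(-247) = -295*(-1/247) = 295/247 ≈ 1.1943)
A(15)*f(1, -26) + P = 7*(-13) + 295/247 = -91 + 295/247 = -22182/247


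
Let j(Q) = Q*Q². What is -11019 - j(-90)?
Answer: 717981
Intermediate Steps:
j(Q) = Q³
-11019 - j(-90) = -11019 - 1*(-90)³ = -11019 - 1*(-729000) = -11019 + 729000 = 717981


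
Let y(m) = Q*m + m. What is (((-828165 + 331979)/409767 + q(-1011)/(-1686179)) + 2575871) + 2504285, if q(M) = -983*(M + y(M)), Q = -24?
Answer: 319099427404418816/62812773663 ≈ 5.0802e+6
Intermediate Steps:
y(m) = -23*m (y(m) = -24*m + m = -23*m)
q(M) = 21626*M (q(M) = -983*(M - 23*M) = -(-21626)*M = 21626*M)
(((-828165 + 331979)/409767 + q(-1011)/(-1686179)) + 2575871) + 2504285 = (((-828165 + 331979)/409767 + (21626*(-1011))/(-1686179)) + 2575871) + 2504285 = ((-496186*1/409767 - 21863886*(-1/1686179)) + 2575871) + 2504285 = ((-496186/409767 + 1987626/153289) + 2575871) + 2504285 = (738403687388/62812773663 + 2575871) + 2504285 = 161798340511772861/62812773663 + 2504285 = 319099427404418816/62812773663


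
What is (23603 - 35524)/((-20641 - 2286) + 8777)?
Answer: 11921/14150 ≈ 0.84247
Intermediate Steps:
(23603 - 35524)/((-20641 - 2286) + 8777) = -11921/(-22927 + 8777) = -11921/(-14150) = -11921*(-1/14150) = 11921/14150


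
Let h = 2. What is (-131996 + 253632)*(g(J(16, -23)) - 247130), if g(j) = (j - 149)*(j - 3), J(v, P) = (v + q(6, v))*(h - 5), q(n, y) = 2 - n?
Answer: -29182300940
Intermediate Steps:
J(v, P) = 12 - 3*v (J(v, P) = (v + (2 - 1*6))*(2 - 5) = (v + (2 - 6))*(-3) = (v - 4)*(-3) = (-4 + v)*(-3) = 12 - 3*v)
g(j) = (-149 + j)*(-3 + j)
(-131996 + 253632)*(g(J(16, -23)) - 247130) = (-131996 + 253632)*((447 + (12 - 3*16)² - 152*(12 - 3*16)) - 247130) = 121636*((447 + (12 - 48)² - 152*(12 - 48)) - 247130) = 121636*((447 + (-36)² - 152*(-36)) - 247130) = 121636*((447 + 1296 + 5472) - 247130) = 121636*(7215 - 247130) = 121636*(-239915) = -29182300940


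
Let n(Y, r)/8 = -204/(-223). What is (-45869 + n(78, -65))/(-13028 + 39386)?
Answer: -10227155/5877834 ≈ -1.7400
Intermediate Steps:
n(Y, r) = 1632/223 (n(Y, r) = 8*(-204/(-223)) = 8*(-204*(-1/223)) = 8*(204/223) = 1632/223)
(-45869 + n(78, -65))/(-13028 + 39386) = (-45869 + 1632/223)/(-13028 + 39386) = -10227155/223/26358 = -10227155/223*1/26358 = -10227155/5877834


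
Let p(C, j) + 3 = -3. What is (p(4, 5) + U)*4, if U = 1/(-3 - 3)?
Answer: -74/3 ≈ -24.667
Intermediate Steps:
p(C, j) = -6 (p(C, j) = -3 - 3 = -6)
U = -⅙ (U = 1/(-6) = -⅙ ≈ -0.16667)
(p(4, 5) + U)*4 = (-6 - ⅙)*4 = -37/6*4 = -74/3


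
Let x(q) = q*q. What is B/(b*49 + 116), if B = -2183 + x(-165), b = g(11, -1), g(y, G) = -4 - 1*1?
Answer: -25042/129 ≈ -194.12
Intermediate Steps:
g(y, G) = -5 (g(y, G) = -4 - 1 = -5)
b = -5
x(q) = q**2
B = 25042 (B = -2183 + (-165)**2 = -2183 + 27225 = 25042)
B/(b*49 + 116) = 25042/(-5*49 + 116) = 25042/(-245 + 116) = 25042/(-129) = 25042*(-1/129) = -25042/129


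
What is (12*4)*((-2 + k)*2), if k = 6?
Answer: 384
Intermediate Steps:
(12*4)*((-2 + k)*2) = (12*4)*((-2 + 6)*2) = 48*(4*2) = 48*8 = 384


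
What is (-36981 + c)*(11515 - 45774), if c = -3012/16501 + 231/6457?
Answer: 12271663040241330/9686087 ≈ 1.2669e+9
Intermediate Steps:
c = -1421523/9686087 (c = -3012*1/16501 + 231*(1/6457) = -3012/16501 + 21/587 = -1421523/9686087 ≈ -0.14676)
(-36981 + c)*(11515 - 45774) = (-36981 - 1421523/9686087)*(11515 - 45774) = -358202604870/9686087*(-34259) = 12271663040241330/9686087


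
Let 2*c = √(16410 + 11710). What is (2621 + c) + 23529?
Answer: 26150 + √7030 ≈ 26234.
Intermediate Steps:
c = √7030 (c = √(16410 + 11710)/2 = √28120/2 = (2*√7030)/2 = √7030 ≈ 83.845)
(2621 + c) + 23529 = (2621 + √7030) + 23529 = 26150 + √7030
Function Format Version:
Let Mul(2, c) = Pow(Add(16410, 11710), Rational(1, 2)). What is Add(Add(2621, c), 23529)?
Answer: Add(26150, Pow(7030, Rational(1, 2))) ≈ 26234.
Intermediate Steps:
c = Pow(7030, Rational(1, 2)) (c = Mul(Rational(1, 2), Pow(Add(16410, 11710), Rational(1, 2))) = Mul(Rational(1, 2), Pow(28120, Rational(1, 2))) = Mul(Rational(1, 2), Mul(2, Pow(7030, Rational(1, 2)))) = Pow(7030, Rational(1, 2)) ≈ 83.845)
Add(Add(2621, c), 23529) = Add(Add(2621, Pow(7030, Rational(1, 2))), 23529) = Add(26150, Pow(7030, Rational(1, 2)))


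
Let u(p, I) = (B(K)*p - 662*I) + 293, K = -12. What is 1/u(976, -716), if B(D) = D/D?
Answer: 1/475261 ≈ 2.1041e-6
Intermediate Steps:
B(D) = 1
u(p, I) = 293 + p - 662*I (u(p, I) = (1*p - 662*I) + 293 = (p - 662*I) + 293 = 293 + p - 662*I)
1/u(976, -716) = 1/(293 + 976 - 662*(-716)) = 1/(293 + 976 + 473992) = 1/475261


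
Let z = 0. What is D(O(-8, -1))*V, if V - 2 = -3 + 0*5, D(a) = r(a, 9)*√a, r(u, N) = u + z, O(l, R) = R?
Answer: I ≈ 1.0*I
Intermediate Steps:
r(u, N) = u (r(u, N) = u + 0 = u)
D(a) = a^(3/2) (D(a) = a*√a = a^(3/2))
V = -1 (V = 2 + (-3 + 0*5) = 2 + (-3 + 0) = 2 - 3 = -1)
D(O(-8, -1))*V = (-1)^(3/2)*(-1) = -I*(-1) = I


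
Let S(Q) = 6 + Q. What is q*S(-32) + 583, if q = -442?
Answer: 12075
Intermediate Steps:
q*S(-32) + 583 = -442*(6 - 32) + 583 = -442*(-26) + 583 = 11492 + 583 = 12075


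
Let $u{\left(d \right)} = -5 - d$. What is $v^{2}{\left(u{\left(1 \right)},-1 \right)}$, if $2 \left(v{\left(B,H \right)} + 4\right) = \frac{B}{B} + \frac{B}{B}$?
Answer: $9$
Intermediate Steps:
$v{\left(B,H \right)} = -3$ ($v{\left(B,H \right)} = -4 + \frac{\frac{B}{B} + \frac{B}{B}}{2} = -4 + \frac{1 + 1}{2} = -4 + \frac{1}{2} \cdot 2 = -4 + 1 = -3$)
$v^{2}{\left(u{\left(1 \right)},-1 \right)} = \left(-3\right)^{2} = 9$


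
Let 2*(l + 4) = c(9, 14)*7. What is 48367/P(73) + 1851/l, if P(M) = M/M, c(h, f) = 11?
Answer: 1113675/23 ≈ 48421.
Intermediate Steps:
P(M) = 1
l = 69/2 (l = -4 + (11*7)/2 = -4 + (½)*77 = -4 + 77/2 = 69/2 ≈ 34.500)
48367/P(73) + 1851/l = 48367/1 + 1851/(69/2) = 48367*1 + 1851*(2/69) = 48367 + 1234/23 = 1113675/23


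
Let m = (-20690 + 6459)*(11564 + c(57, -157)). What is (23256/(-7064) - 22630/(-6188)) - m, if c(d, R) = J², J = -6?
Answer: 450997798356087/2732002 ≈ 1.6508e+8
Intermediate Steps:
c(d, R) = 36 (c(d, R) = (-6)² = 36)
m = -165079600 (m = (-20690 + 6459)*(11564 + 36) = -14231*11600 = -165079600)
(23256/(-7064) - 22630/(-6188)) - m = (23256/(-7064) - 22630/(-6188)) - 1*(-165079600) = (23256*(-1/7064) - 22630*(-1/6188)) + 165079600 = (-2907/883 + 11315/3094) + 165079600 = 996887/2732002 + 165079600 = 450997798356087/2732002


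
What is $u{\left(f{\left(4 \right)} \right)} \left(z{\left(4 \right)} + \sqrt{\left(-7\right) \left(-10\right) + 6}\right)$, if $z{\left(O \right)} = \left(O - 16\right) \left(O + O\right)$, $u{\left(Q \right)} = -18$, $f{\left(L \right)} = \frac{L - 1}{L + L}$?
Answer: $1728 - 36 \sqrt{19} \approx 1571.1$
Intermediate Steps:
$f{\left(L \right)} = \frac{-1 + L}{2 L}$
$z{\left(O \right)} = 2 O \left(-16 + O\right)$ ($z{\left(O \right)} = \left(-16 + O\right) 2 O = 2 O \left(-16 + O\right)$)
$u{\left(f{\left(4 \right)} \right)} \left(z{\left(4 \right)} + \sqrt{\left(-7\right) \left(-10\right) + 6}\right) = - 18 \left(2 \cdot 4 \left(-16 + 4\right) + \sqrt{\left(-7\right) \left(-10\right) + 6}\right) = - 18 \left(2 \cdot 4 \left(-12\right) + \sqrt{70 + 6}\right) = - 18 \left(-96 + \sqrt{76}\right) = - 18 \left(-96 + 2 \sqrt{19}\right) = 1728 - 36 \sqrt{19}$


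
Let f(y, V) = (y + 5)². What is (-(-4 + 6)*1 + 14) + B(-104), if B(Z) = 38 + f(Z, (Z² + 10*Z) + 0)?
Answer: 9851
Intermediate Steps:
f(y, V) = (5 + y)²
B(Z) = 38 + (5 + Z)²
(-(-4 + 6)*1 + 14) + B(-104) = (-(-4 + 6)*1 + 14) + (38 + (5 - 104)²) = (-1*2*1 + 14) + (38 + (-99)²) = (-2*1 + 14) + (38 + 9801) = (-2 + 14) + 9839 = 12 + 9839 = 9851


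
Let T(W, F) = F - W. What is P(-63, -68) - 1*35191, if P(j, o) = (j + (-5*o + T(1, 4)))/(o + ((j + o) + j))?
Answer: -4610161/131 ≈ -35192.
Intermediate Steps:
P(j, o) = (3 + j - 5*o)/(2*j + 2*o) (P(j, o) = (j + (-5*o + (4 - 1*1)))/(o + ((j + o) + j)) = (j + (-5*o + (4 - 1)))/(o + (o + 2*j)) = (j + (-5*o + 3))/(2*j + 2*o) = (j + (3 - 5*o))/(2*j + 2*o) = (3 + j - 5*o)/(2*j + 2*o))
P(-63, -68) - 1*35191 = (3 - 63 - 5*(-68))/(2*(-63 - 68)) - 1*35191 = (½)*(3 - 63 + 340)/(-131) - 35191 = (½)*(-1/131)*280 - 35191 = -140/131 - 35191 = -4610161/131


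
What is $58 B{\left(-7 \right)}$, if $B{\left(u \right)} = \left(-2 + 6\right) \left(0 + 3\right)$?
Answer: $696$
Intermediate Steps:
$B{\left(u \right)} = 12$ ($B{\left(u \right)} = 4 \cdot 3 = 12$)
$58 B{\left(-7 \right)} = 58 \cdot 12 = 696$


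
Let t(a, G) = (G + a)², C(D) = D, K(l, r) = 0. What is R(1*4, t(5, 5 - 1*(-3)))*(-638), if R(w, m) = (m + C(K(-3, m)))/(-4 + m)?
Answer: -9802/15 ≈ -653.47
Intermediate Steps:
R(w, m) = m/(-4 + m) (R(w, m) = (m + 0)/(-4 + m) = m/(-4 + m))
R(1*4, t(5, 5 - 1*(-3)))*(-638) = (((5 - 1*(-3)) + 5)²/(-4 + ((5 - 1*(-3)) + 5)²))*(-638) = (((5 + 3) + 5)²/(-4 + ((5 + 3) + 5)²))*(-638) = ((8 + 5)²/(-4 + (8 + 5)²))*(-638) = (13²/(-4 + 13²))*(-638) = (169/(-4 + 169))*(-638) = (169/165)*(-638) = -9802/15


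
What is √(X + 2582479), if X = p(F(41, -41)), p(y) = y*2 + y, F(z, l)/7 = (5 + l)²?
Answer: √2609695 ≈ 1615.5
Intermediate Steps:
F(z, l) = 7*(5 + l)²
p(y) = 3*y (p(y) = 2*y + y = 3*y)
X = 27216 (X = 3*(7*(5 - 41)²) = 3*(7*(-36)²) = 3*(7*1296) = 3*9072 = 27216)
√(X + 2582479) = √(27216 + 2582479) = √2609695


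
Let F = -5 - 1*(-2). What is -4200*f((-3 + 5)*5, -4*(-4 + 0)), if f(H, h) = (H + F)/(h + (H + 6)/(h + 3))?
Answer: -13965/8 ≈ -1745.6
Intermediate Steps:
F = -3 (F = -5 + 2 = -3)
f(H, h) = (-3 + H)/(h + (6 + H)/(3 + h)) (f(H, h) = (H - 3)/(h + (H + 6)/(h + 3)) = (-3 + H)/(h + (6 + H)/(3 + h)))
-4200*f((-3 + 5)*5, -4*(-4 + 0)) = -4200*(-9 - (-12)*(-4 + 0) + 3*((-3 + 5)*5) + ((-3 + 5)*5)*(-4*(-4 + 0)))/(6 + (-3 + 5)*5 + (-4*(-4 + 0))² + 3*(-4*(-4 + 0))) = -4200*(-9 - (-12)*(-4) + 3*(2*5) + (2*5)*(-4*(-4)))/(6 + 2*5 + (-4*(-4))² + 3*(-4*(-4))) = -4200*(-9 - 3*16 + 3*10 + 10*16)/(6 + 10 + 16² + 3*16) = -4200*(-9 - 48 + 30 + 160)/(6 + 10 + 256 + 48) = -4200*133/320 = -13965/8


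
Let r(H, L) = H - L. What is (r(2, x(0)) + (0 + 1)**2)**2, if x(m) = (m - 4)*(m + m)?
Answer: 9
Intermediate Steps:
x(m) = 2*m*(-4 + m) (x(m) = (-4 + m)*(2*m) = 2*m*(-4 + m))
(r(2, x(0)) + (0 + 1)**2)**2 = ((2 - 2*0*(-4 + 0)) + (0 + 1)**2)**2 = ((2 - 2*0*(-4)) + 1**2)**2 = ((2 - 1*0) + 1)**2 = ((2 + 0) + 1)**2 = (2 + 1)**2 = 3**2 = 9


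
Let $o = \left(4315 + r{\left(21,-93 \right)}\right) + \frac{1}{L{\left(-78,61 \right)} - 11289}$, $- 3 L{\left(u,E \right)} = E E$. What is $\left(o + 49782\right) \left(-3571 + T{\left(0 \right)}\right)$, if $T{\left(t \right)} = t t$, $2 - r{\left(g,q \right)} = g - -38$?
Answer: $- \frac{7253613451207}{37588} \approx -1.9298 \cdot 10^{8}$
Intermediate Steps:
$r{\left(g,q \right)} = -36 - g$ ($r{\left(g,q \right)} = 2 - \left(g - -38\right) = 2 - \left(g + 38\right) = 2 - \left(38 + g\right) = -36 - g$)
$L{\left(u,E \right)} = - \frac{E^{2}}{3}$ ($L{\left(u,E \right)} = - \frac{E E}{3} = - \frac{E^{2}}{3}$)
$o = \frac{160049701}{37588}$ ($o = \left(4315 - 57\right) + \frac{1}{- \frac{61^{2}}{3} - 11289} = \left(4315 - 57\right) + \frac{1}{\left(- \frac{1}{3}\right) 3721 - 11289} = \left(4315 - 57\right) + \frac{1}{- \frac{3721}{3} - 11289} = 4258 + \frac{1}{- \frac{37588}{3}} = 4258 - \frac{3}{37588} = \frac{160049701}{37588} \approx 4258.0$)
$T{\left(t \right)} = t^{2}$
$\left(o + 49782\right) \left(-3571 + T{\left(0 \right)}\right) = \left(\frac{160049701}{37588} + 49782\right) \left(-3571 + 0^{2}\right) = \frac{2031255517 \left(-3571 + 0\right)}{37588} = \frac{2031255517}{37588} \left(-3571\right) = - \frac{7253613451207}{37588}$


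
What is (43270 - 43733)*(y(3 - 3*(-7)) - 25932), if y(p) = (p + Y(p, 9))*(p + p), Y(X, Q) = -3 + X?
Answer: 11006436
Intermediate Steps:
y(p) = 2*p*(-3 + 2*p) (y(p) = (p + (-3 + p))*(p + p) = (-3 + 2*p)*(2*p) = 2*p*(-3 + 2*p))
(43270 - 43733)*(y(3 - 3*(-7)) - 25932) = (43270 - 43733)*(2*(3 - 3*(-7))*(-3 + 2*(3 - 3*(-7))) - 25932) = -463*(2*(3 + 21)*(-3 + 2*(3 + 21)) - 25932) = -463*(2*24*(-3 + 2*24) - 25932) = -463*(2*24*(-3 + 48) - 25932) = -463*(2*24*45 - 25932) = -463*(2160 - 25932) = -463*(-23772) = 11006436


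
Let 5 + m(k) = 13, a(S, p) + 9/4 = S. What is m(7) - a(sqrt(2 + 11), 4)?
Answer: 41/4 - sqrt(13) ≈ 6.6444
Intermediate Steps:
a(S, p) = -9/4 + S
m(k) = 8 (m(k) = -5 + 13 = 8)
m(7) - a(sqrt(2 + 11), 4) = 8 - (-9/4 + sqrt(2 + 11)) = 8 - (-9/4 + sqrt(13)) = 8 + (9/4 - sqrt(13)) = 41/4 - sqrt(13)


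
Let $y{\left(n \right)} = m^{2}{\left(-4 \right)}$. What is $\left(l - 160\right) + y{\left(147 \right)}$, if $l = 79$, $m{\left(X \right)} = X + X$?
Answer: $-17$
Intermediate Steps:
$m{\left(X \right)} = 2 X$
$y{\left(n \right)} = 64$ ($y{\left(n \right)} = \left(2 \left(-4\right)\right)^{2} = \left(-8\right)^{2} = 64$)
$\left(l - 160\right) + y{\left(147 \right)} = \left(79 - 160\right) + 64 = -81 + 64 = -17$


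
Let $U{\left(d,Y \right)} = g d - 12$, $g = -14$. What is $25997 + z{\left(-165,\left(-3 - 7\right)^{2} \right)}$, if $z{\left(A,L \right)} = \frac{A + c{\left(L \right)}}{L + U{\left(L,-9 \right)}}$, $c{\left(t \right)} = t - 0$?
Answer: $\frac{34108129}{1312} \approx 25997.0$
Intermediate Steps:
$c{\left(t \right)} = t$ ($c{\left(t \right)} = t + 0 = t$)
$U{\left(d,Y \right)} = -12 - 14 d$ ($U{\left(d,Y \right)} = - 14 d - 12 = -12 - 14 d$)
$z{\left(A,L \right)} = \frac{A + L}{-12 - 13 L}$ ($z{\left(A,L \right)} = \frac{A + L}{L - \left(12 + 14 L\right)} = \frac{A + L}{-12 - 13 L}$)
$25997 + z{\left(-165,\left(-3 - 7\right)^{2} \right)} = 25997 + \frac{-165 + \left(-3 - 7\right)^{2}}{-12 - 13 \left(-3 - 7\right)^{2}} = 25997 + \frac{-165 + \left(-10\right)^{2}}{-12 - 13 \left(-10\right)^{2}} = 25997 + \frac{-165 + 100}{-12 - 1300} = 25997 + \frac{1}{-12 - 1300} \left(-65\right) = 25997 + \frac{1}{-1312} \left(-65\right) = 25997 - - \frac{65}{1312} = 25997 + \frac{65}{1312} = \frac{34108129}{1312}$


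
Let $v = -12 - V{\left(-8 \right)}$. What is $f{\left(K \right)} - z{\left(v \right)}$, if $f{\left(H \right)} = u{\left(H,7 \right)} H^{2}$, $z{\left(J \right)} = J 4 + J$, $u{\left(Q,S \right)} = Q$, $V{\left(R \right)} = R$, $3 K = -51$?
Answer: $-4893$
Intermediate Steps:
$K = -17$ ($K = \frac{1}{3} \left(-51\right) = -17$)
$v = -4$ ($v = -12 - -8 = -12 + 8 = -4$)
$z{\left(J \right)} = 5 J$ ($z{\left(J \right)} = 4 J + J = 5 J$)
$f{\left(H \right)} = H^{3}$ ($f{\left(H \right)} = H H^{2} = H^{3}$)
$f{\left(K \right)} - z{\left(v \right)} = \left(-17\right)^{3} - 5 \left(-4\right) = -4913 - -20 = -4913 + 20 = -4893$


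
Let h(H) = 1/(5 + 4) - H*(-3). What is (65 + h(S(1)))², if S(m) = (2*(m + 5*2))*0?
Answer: 343396/81 ≈ 4239.5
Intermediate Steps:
S(m) = 0 (S(m) = (2*(m + 10))*0 = (2*(10 + m))*0 = (20 + 2*m)*0 = 0)
h(H) = ⅑ + 3*H (h(H) = 1/9 - (-3)*H = ⅑ + 3*H)
(65 + h(S(1)))² = (65 + (⅑ + 3*0))² = (65 + (⅑ + 0))² = (65 + ⅑)² = (586/9)² = 343396/81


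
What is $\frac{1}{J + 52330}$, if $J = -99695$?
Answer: $- \frac{1}{47365} \approx -2.1113 \cdot 10^{-5}$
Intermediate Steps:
$\frac{1}{J + 52330} = \frac{1}{-99695 + 52330} = \frac{1}{-47365} = - \frac{1}{47365}$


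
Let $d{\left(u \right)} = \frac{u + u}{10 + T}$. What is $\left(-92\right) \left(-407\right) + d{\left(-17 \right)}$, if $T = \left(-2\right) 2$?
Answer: $\frac{112315}{3} \approx 37438.0$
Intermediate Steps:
$T = -4$
$d{\left(u \right)} = \frac{u}{3}$ ($d{\left(u \right)} = \frac{u + u}{10 - 4} = \frac{2 u}{6} = 2 u \frac{1}{6} = \frac{u}{3}$)
$\left(-92\right) \left(-407\right) + d{\left(-17 \right)} = \left(-92\right) \left(-407\right) + \frac{1}{3} \left(-17\right) = 37444 - \frac{17}{3} = \frac{112315}{3}$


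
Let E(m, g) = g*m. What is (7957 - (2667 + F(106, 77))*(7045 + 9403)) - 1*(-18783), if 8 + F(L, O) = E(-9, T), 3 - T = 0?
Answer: -43264396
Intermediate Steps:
T = 3 (T = 3 - 1*0 = 3 + 0 = 3)
F(L, O) = -35 (F(L, O) = -8 + 3*(-9) = -8 - 27 = -35)
(7957 - (2667 + F(106, 77))*(7045 + 9403)) - 1*(-18783) = (7957 - (2667 - 35)*(7045 + 9403)) - 1*(-18783) = (7957 - 2632*16448) + 18783 = (7957 - 1*43291136) + 18783 = (7957 - 43291136) + 18783 = -43283179 + 18783 = -43264396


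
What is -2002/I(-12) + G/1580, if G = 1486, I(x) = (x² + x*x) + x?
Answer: -172064/27255 ≈ -6.3131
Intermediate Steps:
I(x) = x + 2*x² (I(x) = (x² + x²) + x = 2*x² + x = x + 2*x²)
-2002/I(-12) + G/1580 = -2002*(-1/(12*(1 + 2*(-12)))) + 1486/1580 = -2002*(-1/(12*(1 - 24))) + 1486*(1/1580) = -2002/((-12*(-23))) + 743/790 = -2002/276 + 743/790 = -2002*1/276 + 743/790 = -1001/138 + 743/790 = -172064/27255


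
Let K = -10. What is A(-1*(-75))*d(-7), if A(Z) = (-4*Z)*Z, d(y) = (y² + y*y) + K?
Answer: -1980000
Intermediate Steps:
d(y) = -10 + 2*y² (d(y) = (y² + y*y) - 10 = (y² + y²) - 10 = 2*y² - 10 = -10 + 2*y²)
A(Z) = -4*Z²
A(-1*(-75))*d(-7) = (-4*(-1*(-75))²)*(-10 + 2*(-7)²) = (-4*75²)*(-10 + 2*49) = (-4*5625)*(-10 + 98) = -22500*88 = -1980000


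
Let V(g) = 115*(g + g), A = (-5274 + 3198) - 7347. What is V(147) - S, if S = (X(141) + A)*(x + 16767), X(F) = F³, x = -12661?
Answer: -11471300778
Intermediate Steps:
A = -9423 (A = -2076 - 7347 = -9423)
V(g) = 230*g (V(g) = 115*(2*g) = 230*g)
S = 11471334588 (S = (141³ - 9423)*(-12661 + 16767) = (2803221 - 9423)*4106 = 2793798*4106 = 11471334588)
V(147) - S = 230*147 - 1*11471334588 = 33810 - 11471334588 = -11471300778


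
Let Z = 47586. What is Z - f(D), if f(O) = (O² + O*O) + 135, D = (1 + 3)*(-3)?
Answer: 47163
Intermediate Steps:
D = -12 (D = 4*(-3) = -12)
f(O) = 135 + 2*O² (f(O) = (O² + O²) + 135 = 2*O² + 135 = 135 + 2*O²)
Z - f(D) = 47586 - (135 + 2*(-12)²) = 47586 - (135 + 2*144) = 47586 - (135 + 288) = 47586 - 1*423 = 47586 - 423 = 47163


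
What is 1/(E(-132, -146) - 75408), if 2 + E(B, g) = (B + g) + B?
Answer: -1/75820 ≈ -1.3189e-5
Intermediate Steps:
E(B, g) = -2 + g + 2*B (E(B, g) = -2 + ((B + g) + B) = -2 + (g + 2*B) = -2 + g + 2*B)
1/(E(-132, -146) - 75408) = 1/((-2 - 146 + 2*(-132)) - 75408) = 1/((-2 - 146 - 264) - 75408) = 1/(-412 - 75408) = 1/(-75820) = -1/75820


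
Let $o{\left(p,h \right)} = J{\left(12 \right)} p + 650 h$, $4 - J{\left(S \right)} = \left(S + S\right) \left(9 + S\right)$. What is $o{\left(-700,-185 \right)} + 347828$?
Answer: $577578$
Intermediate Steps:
$J{\left(S \right)} = 4 - 2 S \left(9 + S\right)$ ($J{\left(S \right)} = 4 - \left(S + S\right) \left(9 + S\right) = 4 - 2 S \left(9 + S\right)$)
$o{\left(p,h \right)} = - 500 p + 650 h$ ($o{\left(p,h \right)} = \left(4 - 216 - 2 \cdot 12^{2}\right) p + 650 h = \left(4 - 216 - 288\right) p + 650 h = - 500 p + 650 h$)
$o{\left(-700,-185 \right)} + 347828 = \left(\left(-500\right) \left(-700\right) + 650 \left(-185\right)\right) + 347828 = \left(350000 - 120250\right) + 347828 = 229750 + 347828 = 577578$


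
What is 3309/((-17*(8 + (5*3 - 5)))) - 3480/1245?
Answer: -115213/8466 ≈ -13.609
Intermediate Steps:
3309/((-17*(8 + (5*3 - 5)))) - 3480/1245 = 3309/((-17*(8 + (15 - 5)))) - 3480*1/1245 = 3309/((-17*(8 + 10))) - 232/83 = 3309/((-17*18)) - 232/83 = 3309/(-306) - 232/83 = 3309*(-1/306) - 232/83 = -1103/102 - 232/83 = -115213/8466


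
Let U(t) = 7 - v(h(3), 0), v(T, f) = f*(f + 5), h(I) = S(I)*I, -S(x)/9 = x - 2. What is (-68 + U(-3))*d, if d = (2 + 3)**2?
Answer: -1525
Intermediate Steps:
S(x) = 18 - 9*x (S(x) = -9*(x - 2) = -9*(-2 + x) = 18 - 9*x)
h(I) = I*(18 - 9*I) (h(I) = (18 - 9*I)*I = I*(18 - 9*I))
v(T, f) = f*(5 + f)
d = 25 (d = 5**2 = 25)
U(t) = 7 (U(t) = 7 - 0*(5 + 0) = 7 - 0*5 = 7 - 1*0 = 7 + 0 = 7)
(-68 + U(-3))*d = (-68 + 7)*25 = -61*25 = -1525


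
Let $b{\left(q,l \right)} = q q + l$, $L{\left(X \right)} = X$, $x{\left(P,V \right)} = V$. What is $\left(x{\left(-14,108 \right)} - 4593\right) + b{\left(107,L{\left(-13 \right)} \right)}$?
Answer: $6951$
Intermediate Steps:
$b{\left(q,l \right)} = l + q^{2}$ ($b{\left(q,l \right)} = q^{2} + l = l + q^{2}$)
$\left(x{\left(-14,108 \right)} - 4593\right) + b{\left(107,L{\left(-13 \right)} \right)} = \left(108 - 4593\right) - \left(13 - 107^{2}\right) = -4485 + \left(-13 + 11449\right) = -4485 + 11436 = 6951$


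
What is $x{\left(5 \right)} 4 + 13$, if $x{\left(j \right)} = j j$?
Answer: $113$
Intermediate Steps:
$x{\left(j \right)} = j^{2}$
$x{\left(5 \right)} 4 + 13 = 5^{2} \cdot 4 + 13 = 25 \cdot 4 + 13 = 100 + 13 = 113$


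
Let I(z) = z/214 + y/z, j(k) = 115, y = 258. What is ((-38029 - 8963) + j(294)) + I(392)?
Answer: -983052225/20972 ≈ -46875.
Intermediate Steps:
I(z) = 258/z + z/214 (I(z) = z/214 + 258/z = 258/z + z/214)
((-38029 - 8963) + j(294)) + I(392) = ((-38029 - 8963) + 115) + (258/392 + (1/214)*392) = (-46992 + 115) + (258*(1/392) + 196/107) = -46877 + (129/196 + 196/107) = -46877 + 52219/20972 = -983052225/20972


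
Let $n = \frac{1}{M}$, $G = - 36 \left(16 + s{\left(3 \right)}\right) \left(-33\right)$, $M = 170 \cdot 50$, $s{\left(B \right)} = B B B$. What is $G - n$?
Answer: $\frac{434213999}{8500} \approx 51084.0$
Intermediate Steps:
$s{\left(B \right)} = B^{3}$ ($s{\left(B \right)} = B^{2} B = B^{3}$)
$M = 8500$
$G = 51084$ ($G = - 36 \left(16 + 3^{3}\right) \left(-33\right) = - 36 \left(16 + 27\right) \left(-33\right) = \left(-36\right) 43 \left(-33\right) = \left(-1548\right) \left(-33\right) = 51084$)
$n = \frac{1}{8500} \approx 0.00011765$
$G - n = 51084 - \frac{1}{8500} = \frac{434213999}{8500}$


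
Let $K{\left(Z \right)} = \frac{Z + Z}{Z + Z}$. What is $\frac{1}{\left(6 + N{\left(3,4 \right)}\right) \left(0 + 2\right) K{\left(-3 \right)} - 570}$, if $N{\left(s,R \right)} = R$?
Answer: $- \frac{1}{550} \approx -0.0018182$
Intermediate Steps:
$K{\left(Z \right)} = 1$ ($K{\left(Z \right)} = \frac{2 Z}{2 Z} = 2 Z \frac{1}{2 Z} = 1$)
$\frac{1}{\left(6 + N{\left(3,4 \right)}\right) \left(0 + 2\right) K{\left(-3 \right)} - 570} = \frac{1}{\left(6 + 4\right) \left(0 + 2\right) 1 - 570} = \frac{1}{10 \cdot 2 \cdot 1 - 570} = \frac{1}{20 \cdot 1 - 570} = \frac{1}{20 - 570} = \frac{1}{-550} = - \frac{1}{550}$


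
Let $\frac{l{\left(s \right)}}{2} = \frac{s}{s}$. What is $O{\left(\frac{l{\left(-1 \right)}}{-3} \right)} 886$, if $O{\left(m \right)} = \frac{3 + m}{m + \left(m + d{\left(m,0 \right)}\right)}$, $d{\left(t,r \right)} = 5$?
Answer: $\frac{6202}{11} \approx 563.82$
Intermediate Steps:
$l{\left(s \right)} = 2$ ($l{\left(s \right)} = 2 \frac{s}{s} = 2 \cdot 1 = 2$)
$O{\left(m \right)} = \frac{3 + m}{5 + 2 m}$ ($O{\left(m \right)} = \frac{3 + m}{m + \left(m + 5\right)} = \frac{3 + m}{m + \left(5 + m\right)} = \frac{3 + m}{5 + 2 m}$)
$O{\left(\frac{l{\left(-1 \right)}}{-3} \right)} 886 = \frac{3 + \frac{2}{-3}}{5 + 2 \frac{2}{-3}} \cdot 886 = \frac{3 + 2 \left(- \frac{1}{3}\right)}{5 + 2 \cdot 2 \left(- \frac{1}{3}\right)} 886 = \frac{3 - \frac{2}{3}}{5 + 2 \left(- \frac{2}{3}\right)} 886 = \frac{1}{5 - \frac{4}{3}} \cdot \frac{7}{3} \cdot 886 = \frac{1}{\frac{11}{3}} \cdot \frac{7}{3} \cdot 886 = \frac{3}{11} \cdot \frac{7}{3} \cdot 886 = \frac{7}{11} \cdot 886 = \frac{6202}{11}$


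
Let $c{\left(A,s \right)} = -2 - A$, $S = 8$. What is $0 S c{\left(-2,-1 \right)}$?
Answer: $0$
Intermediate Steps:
$0 S c{\left(-2,-1 \right)} = 0 \cdot 8 \left(-2 - -2\right) = 0 \left(-2 + 2\right) = 0 \cdot 0 = 0$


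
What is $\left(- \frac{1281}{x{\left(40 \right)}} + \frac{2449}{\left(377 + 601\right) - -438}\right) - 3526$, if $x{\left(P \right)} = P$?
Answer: $- \frac{6294643}{1770} \approx -3556.3$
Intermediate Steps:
$\left(- \frac{1281}{x{\left(40 \right)}} + \frac{2449}{\left(377 + 601\right) - -438}\right) - 3526 = \left(- \frac{1281}{40} + \frac{2449}{\left(377 + 601\right) - -438}\right) - 3526 = \left(\left(-1281\right) \frac{1}{40} + \frac{2449}{978 + 438}\right) - 3526 = \left(- \frac{1281}{40} + \frac{2449}{1416}\right) - 3526 = - \frac{53623}{1770} - 3526 = - \frac{6294643}{1770}$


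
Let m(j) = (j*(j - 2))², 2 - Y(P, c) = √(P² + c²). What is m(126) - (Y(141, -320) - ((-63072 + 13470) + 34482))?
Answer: 244094254 + √122281 ≈ 2.4409e+8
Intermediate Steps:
Y(P, c) = 2 - √(P² + c²)
m(j) = j²*(-2 + j)² (m(j) = (j*(-2 + j))² = j²*(-2 + j)²)
m(126) - (Y(141, -320) - ((-63072 + 13470) + 34482)) = 126²*(-2 + 126)² - ((2 - √(141² + (-320)²)) - ((-63072 + 13470) + 34482)) = 15876*124² - ((2 - √(19881 + 102400)) - (-49602 + 34482)) = 15876*15376 - ((2 - √122281) - 1*(-15120)) = 244109376 - ((2 - √122281) + 15120) = 244109376 - (15122 - √122281) = 244109376 + (-15122 + √122281) = 244094254 + √122281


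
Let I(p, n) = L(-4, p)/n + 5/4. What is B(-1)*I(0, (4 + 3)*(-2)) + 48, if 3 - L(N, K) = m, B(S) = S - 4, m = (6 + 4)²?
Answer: 199/28 ≈ 7.1071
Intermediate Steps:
m = 100 (m = 10² = 100)
B(S) = -4 + S
L(N, K) = -97 (L(N, K) = 3 - 1*100 = 3 - 100 = -97)
I(p, n) = 5/4 - 97/n (I(p, n) = -97/n + 5/4 = 5/4 - 97/n)
B(-1)*I(0, (4 + 3)*(-2)) + 48 = (-4 - 1)*(5/4 - 97*(-1/(2*(4 + 3)))) + 48 = -5*(5/4 - 97/(7*(-2))) + 48 = -5*(5/4 - 97/(-14)) + 48 = -5*(5/4 - 97*(-1/14)) + 48 = -5*(5/4 + 97/14) + 48 = -5*229/28 + 48 = -1145/28 + 48 = 199/28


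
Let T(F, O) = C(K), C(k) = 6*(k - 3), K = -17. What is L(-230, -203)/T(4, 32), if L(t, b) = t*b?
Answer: -4669/12 ≈ -389.08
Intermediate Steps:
C(k) = -18 + 6*k (C(k) = 6*(-3 + k) = -18 + 6*k)
L(t, b) = b*t
T(F, O) = -120 (T(F, O) = -18 + 6*(-17) = -18 - 102 = -120)
L(-230, -203)/T(4, 32) = -203*(-230)/(-120) = 46690*(-1/120) = -4669/12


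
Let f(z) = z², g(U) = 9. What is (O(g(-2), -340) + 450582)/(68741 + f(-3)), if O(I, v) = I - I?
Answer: 20481/3125 ≈ 6.5539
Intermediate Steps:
O(I, v) = 0
(O(g(-2), -340) + 450582)/(68741 + f(-3)) = (0 + 450582)/(68741 + (-3)²) = 450582/(68741 + 9) = 450582/68750 = 450582*(1/68750) = 20481/3125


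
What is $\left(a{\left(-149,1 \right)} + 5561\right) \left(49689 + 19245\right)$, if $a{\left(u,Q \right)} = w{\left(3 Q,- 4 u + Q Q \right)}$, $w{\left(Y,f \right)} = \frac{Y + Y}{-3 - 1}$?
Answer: $383238573$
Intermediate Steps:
$w{\left(Y,f \right)} = - \frac{Y}{2}$ ($w{\left(Y,f \right)} = \frac{2 Y}{-4} = 2 Y \left(- \frac{1}{4}\right) = - \frac{Y}{2}$)
$a{\left(u,Q \right)} = - \frac{3 Q}{2}$
$\left(a{\left(-149,1 \right)} + 5561\right) \left(49689 + 19245\right) = \left(\left(- \frac{3}{2}\right) 1 + 5561\right) \left(49689 + 19245\right) = \left(- \frac{3}{2} + 5561\right) 68934 = \frac{11119}{2} \cdot 68934 = 383238573$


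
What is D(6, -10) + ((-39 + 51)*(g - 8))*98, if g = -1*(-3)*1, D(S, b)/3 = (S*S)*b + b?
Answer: -6990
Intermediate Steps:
D(S, b) = 3*b + 3*b*S² (D(S, b) = 3*((S*S)*b + b) = 3*(S²*b + b) = 3*(b*S² + b) = 3*(b + b*S²) = 3*b + 3*b*S²)
g = 3 (g = 3*1 = 3)
D(6, -10) + ((-39 + 51)*(g - 8))*98 = 3*(-10)*(1 + 6²) + ((-39 + 51)*(3 - 8))*98 = 3*(-10)*(1 + 36) + (12*(-5))*98 = 3*(-10)*37 - 60*98 = -1110 - 5880 = -6990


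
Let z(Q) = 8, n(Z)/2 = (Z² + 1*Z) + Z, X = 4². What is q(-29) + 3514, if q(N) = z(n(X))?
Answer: 3522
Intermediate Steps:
X = 16
n(Z) = 2*Z² + 4*Z (n(Z) = 2*((Z² + 1*Z) + Z) = 2*((Z² + Z) + Z) = 2*((Z + Z²) + Z) = 2*(Z² + 2*Z) = 2*Z² + 4*Z)
q(N) = 8
q(-29) + 3514 = 8 + 3514 = 3522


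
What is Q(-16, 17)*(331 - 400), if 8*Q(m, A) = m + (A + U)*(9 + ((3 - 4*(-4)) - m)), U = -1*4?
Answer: -9591/2 ≈ -4795.5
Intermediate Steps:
U = -4
Q(m, A) = m/8 + (-4 + A)*(28 - m)/8 (Q(m, A) = (m + (A - 4)*(9 + ((3 - 4*(-4)) - m)))/8 = (m + (-4 + A)*(9 + ((3 + 16) - m)))/8 = (m + (-4 + A)*(9 + (19 - m)))/8 = (m + (-4 + A)*(28 - m))/8 = m/8 + (-4 + A)*(28 - m)/8)
Q(-16, 17)*(331 - 400) = (-14 + (5/8)*(-16) + (7/2)*17 - ⅛*17*(-16))*(331 - 400) = (-14 - 10 + 119/2 + 34)*(-69) = (139/2)*(-69) = -9591/2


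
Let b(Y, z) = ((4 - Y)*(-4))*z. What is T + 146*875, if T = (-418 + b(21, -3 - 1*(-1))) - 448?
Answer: 126748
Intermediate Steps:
b(Y, z) = z*(-16 + 4*Y) (b(Y, z) = (-16 + 4*Y)*z = z*(-16 + 4*Y))
T = -1002 (T = (-418 + 4*(-3 - 1*(-1))*(-4 + 21)) - 448 = (-418 + 4*(-3 + 1)*17) - 448 = (-418 + 4*(-2)*17) - 448 = (-418 - 136) - 448 = -554 - 448 = -1002)
T + 146*875 = -1002 + 146*875 = -1002 + 127750 = 126748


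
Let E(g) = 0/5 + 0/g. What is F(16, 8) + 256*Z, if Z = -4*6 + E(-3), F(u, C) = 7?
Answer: -6137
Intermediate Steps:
E(g) = 0 (E(g) = 0*(⅕) + 0 = 0 + 0 = 0)
Z = -24 (Z = -4*6 + 0 = -24 + 0 = -24)
F(16, 8) + 256*Z = 7 + 256*(-24) = 7 - 6144 = -6137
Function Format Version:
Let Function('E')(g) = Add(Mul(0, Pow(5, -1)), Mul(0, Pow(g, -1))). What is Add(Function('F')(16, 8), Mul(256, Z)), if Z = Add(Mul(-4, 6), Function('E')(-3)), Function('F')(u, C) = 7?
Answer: -6137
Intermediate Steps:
Function('E')(g) = 0 (Function('E')(g) = Add(Mul(0, Rational(1, 5)), 0) = Add(0, 0) = 0)
Z = -24 (Z = Add(Mul(-4, 6), 0) = Add(-24, 0) = -24)
Add(Function('F')(16, 8), Mul(256, Z)) = Add(7, Mul(256, -24)) = Add(7, -6144) = -6137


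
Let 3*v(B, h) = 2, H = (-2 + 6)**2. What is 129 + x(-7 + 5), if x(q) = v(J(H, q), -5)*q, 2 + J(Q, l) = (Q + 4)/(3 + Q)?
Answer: 383/3 ≈ 127.67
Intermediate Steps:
H = 16 (H = 4**2 = 16)
J(Q, l) = -2 + (4 + Q)/(3 + Q) (J(Q, l) = -2 + (Q + 4)/(3 + Q) = -2 + (4 + Q)/(3 + Q))
v(B, h) = 2/3 (v(B, h) = (1/3)*2 = 2/3)
x(q) = 2*q/3
129 + x(-7 + 5) = 129 + 2*(-7 + 5)/3 = 129 + (2/3)*(-2) = 129 - 4/3 = 383/3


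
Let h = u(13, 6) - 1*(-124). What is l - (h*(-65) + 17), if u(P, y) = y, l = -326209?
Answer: -317776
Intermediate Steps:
h = 130 (h = 6 - 1*(-124) = 6 + 124 = 130)
l - (h*(-65) + 17) = -326209 - (130*(-65) + 17) = -326209 - (-8450 + 17) = -326209 - 1*(-8433) = -326209 + 8433 = -317776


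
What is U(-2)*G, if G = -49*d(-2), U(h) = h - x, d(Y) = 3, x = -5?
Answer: -441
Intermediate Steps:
U(h) = 5 + h (U(h) = h - 1*(-5) = h + 5 = 5 + h)
G = -147 (G = -49*3 = -147)
U(-2)*G = (5 - 2)*(-147) = 3*(-147) = -441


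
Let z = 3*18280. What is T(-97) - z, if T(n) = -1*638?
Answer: -55478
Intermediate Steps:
z = 54840
T(n) = -638
T(-97) - z = -638 - 1*54840 = -638 - 54840 = -55478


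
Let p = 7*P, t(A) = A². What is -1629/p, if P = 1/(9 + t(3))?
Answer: -29322/7 ≈ -4188.9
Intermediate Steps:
P = 1/18 (P = 1/(9 + 3²) = 1/(9 + 9) = 1/18 ≈ 0.055556)
p = 7/18 (p = 7*(1/18) = 7/18 ≈ 0.38889)
-1629/p = -1629/7/18 = -1629*18/7 = -29322/7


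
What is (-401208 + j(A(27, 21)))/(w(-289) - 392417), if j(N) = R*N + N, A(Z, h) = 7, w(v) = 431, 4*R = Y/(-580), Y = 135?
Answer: 186157453/181881504 ≈ 1.0235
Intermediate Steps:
R = -27/464 (R = (135/(-580))/4 = (135*(-1/580))/4 = (1/4)*(-27/116) = -27/464 ≈ -0.058190)
j(N) = 437*N/464 (j(N) = -27*N/464 + N = 437*N/464)
(-401208 + j(A(27, 21)))/(w(-289) - 392417) = (-401208 + (437/464)*7)/(431 - 392417) = (-401208 + 3059/464)/(-391986) = -186157453/464*(-1/391986) = 186157453/181881504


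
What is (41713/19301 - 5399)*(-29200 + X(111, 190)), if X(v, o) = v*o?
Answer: 844773170460/19301 ≈ 4.3768e+7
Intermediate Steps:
X(v, o) = o*v
(41713/19301 - 5399)*(-29200 + X(111, 190)) = (41713/19301 - 5399)*(-29200 + 190*111) = (41713*(1/19301) - 5399)*(-29200 + 21090) = (41713/19301 - 5399)*(-8110) = -104164386/19301*(-8110) = 844773170460/19301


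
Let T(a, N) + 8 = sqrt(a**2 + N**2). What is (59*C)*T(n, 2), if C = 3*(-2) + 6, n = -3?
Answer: 0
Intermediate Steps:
C = 0 (C = -6 + 6 = 0)
T(a, N) = -8 + sqrt(N**2 + a**2) (T(a, N) = -8 + sqrt(a**2 + N**2) = -8 + sqrt(N**2 + a**2))
(59*C)*T(n, 2) = (59*0)*(-8 + sqrt(2**2 + (-3)**2)) = 0*(-8 + sqrt(4 + 9)) = 0*(-8 + sqrt(13)) = 0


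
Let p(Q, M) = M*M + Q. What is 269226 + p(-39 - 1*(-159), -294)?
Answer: 355782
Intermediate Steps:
p(Q, M) = Q + M² (p(Q, M) = M² + Q = Q + M²)
269226 + p(-39 - 1*(-159), -294) = 269226 + ((-39 - 1*(-159)) + (-294)²) = 269226 + ((-39 + 159) + 86436) = 269226 + (120 + 86436) = 269226 + 86556 = 355782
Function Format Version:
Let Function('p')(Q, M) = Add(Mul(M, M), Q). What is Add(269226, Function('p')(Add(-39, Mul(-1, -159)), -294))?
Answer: 355782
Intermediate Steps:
Function('p')(Q, M) = Add(Q, Pow(M, 2)) (Function('p')(Q, M) = Add(Pow(M, 2), Q) = Add(Q, Pow(M, 2)))
Add(269226, Function('p')(Add(-39, Mul(-1, -159)), -294)) = Add(269226, Add(Add(-39, Mul(-1, -159)), Pow(-294, 2))) = Add(269226, Add(Add(-39, 159), 86436)) = Add(269226, Add(120, 86436)) = Add(269226, 86556) = 355782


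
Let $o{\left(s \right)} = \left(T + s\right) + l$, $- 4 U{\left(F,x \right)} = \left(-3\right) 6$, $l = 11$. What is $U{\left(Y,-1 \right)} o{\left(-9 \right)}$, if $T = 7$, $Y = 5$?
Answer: $\frac{81}{2} \approx 40.5$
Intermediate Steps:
$U{\left(F,x \right)} = \frac{9}{2}$ ($U{\left(F,x \right)} = - \frac{\left(-3\right) 6}{4} = \left(- \frac{1}{4}\right) \left(-18\right) = \frac{9}{2}$)
$o{\left(s \right)} = 18 + s$ ($o{\left(s \right)} = \left(7 + s\right) + 11 = 18 + s$)
$U{\left(Y,-1 \right)} o{\left(-9 \right)} = \frac{9 \left(18 - 9\right)}{2} = \frac{9}{2} \cdot 9 = \frac{81}{2}$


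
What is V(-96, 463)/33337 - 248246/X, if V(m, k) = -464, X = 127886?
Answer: -4167558003/2131667791 ≈ -1.9551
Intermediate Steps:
V(-96, 463)/33337 - 248246/X = -464/33337 - 248246/127886 = -464*1/33337 - 248246*1/127886 = -464/33337 - 124123/63943 = -4167558003/2131667791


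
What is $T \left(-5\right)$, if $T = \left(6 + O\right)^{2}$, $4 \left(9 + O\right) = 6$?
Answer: $- \frac{45}{4} \approx -11.25$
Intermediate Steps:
$O = - \frac{15}{2}$ ($O = -9 + \frac{1}{4} \cdot 6 = -9 + \frac{3}{2} = - \frac{15}{2} \approx -7.5$)
$T = \frac{9}{4}$ ($T = \left(6 - \frac{15}{2}\right)^{2} = \left(- \frac{3}{2}\right)^{2} = \frac{9}{4} \approx 2.25$)
$T \left(-5\right) = \frac{9}{4} \left(-5\right) = - \frac{45}{4}$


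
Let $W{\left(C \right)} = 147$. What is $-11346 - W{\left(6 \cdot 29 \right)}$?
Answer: $-11493$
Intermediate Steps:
$-11346 - W{\left(6 \cdot 29 \right)} = -11346 - 147 = -11493$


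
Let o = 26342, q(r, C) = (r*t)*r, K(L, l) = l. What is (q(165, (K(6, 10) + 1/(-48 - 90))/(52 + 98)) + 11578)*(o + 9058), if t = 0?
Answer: 409861200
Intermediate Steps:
q(r, C) = 0 (q(r, C) = (r*0)*r = 0*r = 0)
(q(165, (K(6, 10) + 1/(-48 - 90))/(52 + 98)) + 11578)*(o + 9058) = (0 + 11578)*(26342 + 9058) = 11578*35400 = 409861200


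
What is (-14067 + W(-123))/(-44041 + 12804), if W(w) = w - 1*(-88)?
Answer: 14102/31237 ≈ 0.45145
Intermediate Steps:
W(w) = 88 + w (W(w) = w + 88 = 88 + w)
(-14067 + W(-123))/(-44041 + 12804) = (-14067 + (88 - 123))/(-44041 + 12804) = (-14067 - 35)/(-31237) = -14102*(-1/31237) = 14102/31237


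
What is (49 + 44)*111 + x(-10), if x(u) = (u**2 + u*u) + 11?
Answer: 10534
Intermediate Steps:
x(u) = 11 + 2*u**2 (x(u) = (u**2 + u**2) + 11 = 2*u**2 + 11 = 11 + 2*u**2)
(49 + 44)*111 + x(-10) = (49 + 44)*111 + (11 + 2*(-10)**2) = 93*111 + (11 + 2*100) = 10323 + (11 + 200) = 10323 + 211 = 10534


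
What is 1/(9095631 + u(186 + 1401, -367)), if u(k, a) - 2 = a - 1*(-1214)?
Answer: 1/9096480 ≈ 1.0993e-7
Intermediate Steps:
u(k, a) = 1216 + a (u(k, a) = 2 + (a - 1*(-1214)) = 2 + (a + 1214) = 2 + (1214 + a) = 1216 + a)
1/(9095631 + u(186 + 1401, -367)) = 1/(9095631 + (1216 - 367)) = 1/(9095631 + 849) = 1/9096480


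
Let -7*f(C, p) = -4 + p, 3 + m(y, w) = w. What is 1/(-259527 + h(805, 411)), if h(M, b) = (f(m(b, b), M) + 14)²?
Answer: -49/12222614 ≈ -4.0090e-6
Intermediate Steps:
m(y, w) = -3 + w
f(C, p) = 4/7 - p/7 (f(C, p) = -(-4 + p)/7 = 4/7 - p/7)
h(M, b) = (102/7 - M/7)² (h(M, b) = ((4/7 - M/7) + 14)² = (102/7 - M/7)²)
1/(-259527 + h(805, 411)) = 1/(-259527 + (-102 + 805)²/49) = 1/(-259527 + (1/49)*703²) = 1/(-259527 + (1/49)*494209) = 1/(-259527 + 494209/49) = 1/(-12222614/49) = -49/12222614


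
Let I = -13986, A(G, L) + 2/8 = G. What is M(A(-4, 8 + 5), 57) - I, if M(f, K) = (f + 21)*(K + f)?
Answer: 237913/16 ≈ 14870.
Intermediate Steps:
A(G, L) = -1/4 + G
M(f, K) = (21 + f)*(K + f)
M(A(-4, 8 + 5), 57) - I = ((-1/4 - 4)**2 + 21*57 + 21*(-1/4 - 4) + 57*(-1/4 - 4)) - 1*(-13986) = ((-17/4)**2 + 1197 + 21*(-17/4) + 57*(-17/4)) + 13986 = (289/16 + 1197 - 357/4 - 969/4) + 13986 = 14137/16 + 13986 = 237913/16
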